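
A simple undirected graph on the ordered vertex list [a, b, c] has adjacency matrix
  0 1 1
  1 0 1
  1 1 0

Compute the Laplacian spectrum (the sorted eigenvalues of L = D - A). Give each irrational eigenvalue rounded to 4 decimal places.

[0, 3, 3]

Reading degrees in the order [a, b, c] gives [2, 2, 2]; set D = diag(2, 2, 2) and form L = D - A. Diagonalising L (or applying a numerical eigensolver to the 3x3 matrix) gives the spectrum above. The eigenvalues sum to 6, which equals trace(L) = 2|E|.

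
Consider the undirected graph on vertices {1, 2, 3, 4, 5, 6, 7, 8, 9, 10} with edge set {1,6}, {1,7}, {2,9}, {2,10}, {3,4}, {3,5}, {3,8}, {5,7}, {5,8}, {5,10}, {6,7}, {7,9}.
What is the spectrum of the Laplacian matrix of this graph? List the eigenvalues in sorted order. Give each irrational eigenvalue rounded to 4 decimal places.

[0, 0.3550, 0.6473, 1.2299, 1.8540, 3, 3, 3.7945, 4.3865, 5.7329]

With the vertex order [1, 2, 3, 4, 5, 6, 7, 8, 9, 10], the degrees are [2, 2, 3, 1, 4, 2, 4, 2, 2, 2], giving D = diag(2, 2, 3, 1, 4, 2, 4, 2, 2, 2) and L = D - A. L is symmetric positive semidefinite, so every eigenvalue is real and nonnegative.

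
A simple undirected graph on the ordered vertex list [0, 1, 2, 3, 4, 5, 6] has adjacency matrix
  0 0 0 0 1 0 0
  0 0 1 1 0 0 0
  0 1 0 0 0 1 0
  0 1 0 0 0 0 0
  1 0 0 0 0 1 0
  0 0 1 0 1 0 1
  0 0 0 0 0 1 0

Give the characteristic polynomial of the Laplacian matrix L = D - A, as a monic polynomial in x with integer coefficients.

Reading degrees in the order [0, 1, 2, 3, 4, 5, 6] gives [1, 2, 2, 1, 2, 3, 1]; set D = diag(1, 2, 2, 1, 2, 3, 1) and form L = D - A. L has integer entries, so p(x) = det(xI - L) has integer coefficients. Expanding the determinant yields x^7 - 12x^6 + 54x^5 - 114x^4 + 115x^3 - 50x^2 + 7x. Since p(0) = det(-L) = 0, x divides p(x). By the matrix-tree theorem the graph has (1/7) * product of the nonzero eigenvalues = 1 spanning tree.

x^7 - 12x^6 + 54x^5 - 114x^4 + 115x^3 - 50x^2 + 7x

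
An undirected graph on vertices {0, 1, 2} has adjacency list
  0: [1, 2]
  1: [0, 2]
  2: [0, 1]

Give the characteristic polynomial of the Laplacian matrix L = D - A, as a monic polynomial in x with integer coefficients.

x^3 - 6x^2 + 9x

With the vertex order [0, 1, 2], the degrees are [2, 2, 2], giving D = diag(2, 2, 2) and L = D - A. L has integer entries, so p(x) = det(xI - L) has integer coefficients. Expanding the determinant yields x^3 - 6x^2 + 9x. The coefficient of x^2 equals -trace(L) = -6, matching the sum of degrees. The eigenvalues sum to 6, which equals trace(L) = 2|E|.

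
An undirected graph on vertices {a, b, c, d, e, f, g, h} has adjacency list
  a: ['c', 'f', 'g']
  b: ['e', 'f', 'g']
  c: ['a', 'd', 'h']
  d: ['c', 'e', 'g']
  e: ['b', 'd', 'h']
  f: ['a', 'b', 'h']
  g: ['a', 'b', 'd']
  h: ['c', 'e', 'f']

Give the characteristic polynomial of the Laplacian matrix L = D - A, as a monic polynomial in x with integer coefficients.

Reading degrees in the order [a, b, c, d, e, f, g, h] gives [3, 3, 3, 3, 3, 3, 3, 3]; set D = diag(3, 3, 3, 3, 3, 3, 3, 3) and form L = D - A. L has integer entries, so p(x) = det(xI - L) has integer coefficients. Expanding the determinant yields x^8 - 24x^7 + 240x^6 - 1296x^5 + 4080x^4 - 7488x^3 + 7424x^2 - 3072x. The coefficient of x^7 equals -trace(L) = -24, matching the sum of degrees. The eigenvalues sum to 24, which equals trace(L) = 2|E|.

x^8 - 24x^7 + 240x^6 - 1296x^5 + 4080x^4 - 7488x^3 + 7424x^2 - 3072x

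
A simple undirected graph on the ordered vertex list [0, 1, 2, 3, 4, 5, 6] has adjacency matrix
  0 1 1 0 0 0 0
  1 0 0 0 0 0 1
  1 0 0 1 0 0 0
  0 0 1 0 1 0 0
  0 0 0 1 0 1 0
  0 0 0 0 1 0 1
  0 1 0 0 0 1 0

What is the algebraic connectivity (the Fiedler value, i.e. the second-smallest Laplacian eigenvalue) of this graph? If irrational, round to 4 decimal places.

0.7530

Each diagonal entry of L is the vertex degree and each off-diagonal entry is -1 where an edge is present, 0 otherwise; in the order [0, 1, 2, 3, 4, 5, 6] the diagonal is [2, 2, 2, 2, 2, 2, 2]. Computing the eigenvalues of L and sorting gives [0, 0.7530, 0.7530, 2.4450, 2.4450, 3.8019, 3.8019]. The Fiedler value lambda_2 = 0.7530 is strictly positive, so the graph is connected. There is one zero in the spectrum, matching the 1 component.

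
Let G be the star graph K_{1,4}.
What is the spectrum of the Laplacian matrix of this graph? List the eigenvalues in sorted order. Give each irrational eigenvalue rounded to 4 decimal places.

[0, 1, 1, 1, 5]

The graph has 5 vertices and degree multiset [4, 1, 1, 1, 1]; D is the diagonal matrix of degrees and L = D - A. Since every row of L sums to 0, the all-ones vector is in the kernel and 0 is an eigenvalue. The single zero eigenvalue shows the graph is connected. The largest eigenvalue, 5, is at most the vertex count 5. There is one zero in the spectrum, matching the 1 component.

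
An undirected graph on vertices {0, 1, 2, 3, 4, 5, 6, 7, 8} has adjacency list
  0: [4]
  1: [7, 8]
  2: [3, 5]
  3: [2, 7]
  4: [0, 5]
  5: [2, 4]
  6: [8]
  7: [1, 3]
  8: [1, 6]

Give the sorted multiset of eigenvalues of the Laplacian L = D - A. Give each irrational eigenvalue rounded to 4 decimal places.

[0, 0.1206, 0.4679, 1, 1.6527, 2.3473, 3, 3.5321, 3.8794]

With the vertex order [0, 1, 2, 3, 4, 5, 6, 7, 8], the degrees are [1, 2, 2, 2, 2, 2, 1, 2, 2], giving D = diag(1, 2, 2, 2, 2, 2, 1, 2, 2) and L = D - A. The multiplicity of 0 as a Laplacian eigenvalue equals the number of connected components. The single zero eigenvalue shows the graph is connected. By the matrix-tree theorem the graph has (1/9) * product of the nonzero eigenvalues = 1 spanning tree. The eigenvalues sum to 16, which equals trace(L) = 2|E|.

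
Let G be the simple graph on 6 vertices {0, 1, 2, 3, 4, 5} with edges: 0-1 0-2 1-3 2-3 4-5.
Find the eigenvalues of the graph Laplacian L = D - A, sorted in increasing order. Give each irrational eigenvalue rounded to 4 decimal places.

With the vertex order [0, 1, 2, 3, 4, 5], the degrees are [2, 2, 2, 2, 1, 1], giving D = diag(2, 2, 2, 2, 1, 1) and L = D - A. Since every row of L sums to 0, the all-ones vector is in the kernel and 0 is an eigenvalue. The 2 zero eigenvalues correspond to the 2 connected components.

[0, 0, 2, 2, 2, 4]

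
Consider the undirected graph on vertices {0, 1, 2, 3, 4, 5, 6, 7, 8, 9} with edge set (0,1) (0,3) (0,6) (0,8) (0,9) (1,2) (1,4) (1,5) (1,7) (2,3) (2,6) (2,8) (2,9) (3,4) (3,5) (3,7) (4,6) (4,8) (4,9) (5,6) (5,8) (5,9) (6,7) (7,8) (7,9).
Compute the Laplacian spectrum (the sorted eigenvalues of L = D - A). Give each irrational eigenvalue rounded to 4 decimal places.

Reading degrees in the order [0, 1, 2, 3, 4, 5, 6, 7, 8, 9] gives [5, 5, 5, 5, 5, 5, 5, 5, 5, 5]; set D = diag(5, 5, 5, 5, 5, 5, 5, 5, 5, 5) and form L = D - A. L is symmetric positive semidefinite, so every eigenvalue is real and nonnegative.

[0, 5, 5, 5, 5, 5, 5, 5, 5, 10]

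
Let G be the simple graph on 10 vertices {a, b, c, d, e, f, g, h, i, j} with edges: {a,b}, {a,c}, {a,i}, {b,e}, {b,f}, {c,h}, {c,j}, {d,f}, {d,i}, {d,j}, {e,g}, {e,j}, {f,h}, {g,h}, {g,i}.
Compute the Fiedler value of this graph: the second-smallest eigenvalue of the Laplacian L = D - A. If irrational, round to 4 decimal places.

Reading degrees in the order [a, b, c, d, e, f, g, h, i, j] gives [3, 3, 3, 3, 3, 3, 3, 3, 3, 3]; set D = diag(3, 3, 3, 3, 3, 3, 3, 3, 3, 3) and form L = D - A. Computing the eigenvalues of L and sorting gives [0, 2, 2, 2, 2, 2, 5, 5, 5, 5]. The Fiedler value lambda_2 = 2 is strictly positive, so the graph is connected.

2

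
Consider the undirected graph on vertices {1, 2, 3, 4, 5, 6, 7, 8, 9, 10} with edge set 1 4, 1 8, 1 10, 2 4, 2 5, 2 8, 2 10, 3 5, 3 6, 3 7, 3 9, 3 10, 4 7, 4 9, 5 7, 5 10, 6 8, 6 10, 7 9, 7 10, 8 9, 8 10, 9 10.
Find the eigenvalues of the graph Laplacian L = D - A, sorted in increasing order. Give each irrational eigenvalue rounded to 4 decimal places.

Each diagonal entry of L is the vertex degree and each off-diagonal entry is -1 where an edge is present, 0 otherwise; in the order [1, 2, 3, 4, 5, 6, 7, 8, 9, 10] the diagonal is [3, 4, 5, 4, 4, 3, 5, 5, 5, 8]. Diagonalising L (or applying a numerical eigensolver to the 10x10 matrix) gives the spectrum above.

[0, 2.3584, 2.6128, 3.5259, 3.9691, 4.7332, 6.0863, 6.4014, 7.1703, 9.1427]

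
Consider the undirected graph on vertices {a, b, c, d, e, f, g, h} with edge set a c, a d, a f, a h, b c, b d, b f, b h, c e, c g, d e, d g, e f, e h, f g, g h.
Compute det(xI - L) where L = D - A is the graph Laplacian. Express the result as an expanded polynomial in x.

x^8 - 32x^7 + 432x^6 - 3200x^5 + 14080x^4 - 36864x^3 + 53248x^2 - 32768x

Reading degrees in the order [a, b, c, d, e, f, g, h] gives [4, 4, 4, 4, 4, 4, 4, 4]; set D = diag(4, 4, 4, 4, 4, 4, 4, 4) and form L = D - A. L has integer entries, so p(x) = det(xI - L) has integer coefficients. Expanding the determinant yields x^8 - 32x^7 + 432x^6 - 3200x^5 + 14080x^4 - 36864x^3 + 53248x^2 - 32768x. The coefficient of x^7 equals -trace(L) = -32, matching the sum of degrees. There is one zero in the spectrum, matching the 1 component.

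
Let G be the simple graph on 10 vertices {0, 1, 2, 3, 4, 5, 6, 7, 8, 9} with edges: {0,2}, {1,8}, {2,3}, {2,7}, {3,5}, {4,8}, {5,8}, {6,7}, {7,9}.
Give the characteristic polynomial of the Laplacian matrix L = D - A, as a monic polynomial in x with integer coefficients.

Each diagonal entry of L is the vertex degree and each off-diagonal entry is -1 where an edge is present, 0 otherwise; in the order [0, 1, 2, 3, 4, 5, 6, 7, 8, 9] the diagonal is [1, 1, 3, 2, 1, 2, 1, 3, 3, 1]. L has integer entries, so p(x) = det(xI - L) has integer coefficients. Expanding the determinant yields x^10 - 18x^9 + 133x^8 - 524x^7 + 1201x^6 - 1646x^5 + 1337x^4 - 610x^3 + 136x^2 - 10x. The coefficient of x^9 equals -trace(L) = -18, matching the sum of degrees. The largest eigenvalue, 4.6554, is at most the vertex count 10. There is one zero in the spectrum, matching the 1 component.

x^10 - 18x^9 + 133x^8 - 524x^7 + 1201x^6 - 1646x^5 + 1337x^4 - 610x^3 + 136x^2 - 10x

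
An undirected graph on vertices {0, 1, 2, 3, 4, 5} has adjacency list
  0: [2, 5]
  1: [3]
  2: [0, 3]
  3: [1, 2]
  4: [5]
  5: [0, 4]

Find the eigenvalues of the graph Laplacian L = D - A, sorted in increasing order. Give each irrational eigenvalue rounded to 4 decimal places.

Reading degrees in the order [0, 1, 2, 3, 4, 5] gives [2, 1, 2, 2, 1, 2]; set D = diag(2, 1, 2, 2, 1, 2) and form L = D - A. Since every row of L sums to 0, the all-ones vector is in the kernel and 0 is an eigenvalue.

[0, 0.2679, 1, 2, 3, 3.7321]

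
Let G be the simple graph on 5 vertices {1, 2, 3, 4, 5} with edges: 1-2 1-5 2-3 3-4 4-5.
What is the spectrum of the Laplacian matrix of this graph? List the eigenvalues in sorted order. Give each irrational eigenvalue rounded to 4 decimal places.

[0, 1.3820, 1.3820, 3.6180, 3.6180]

Reading degrees in the order [1, 2, 3, 4, 5] gives [2, 2, 2, 2, 2]; set D = diag(2, 2, 2, 2, 2) and form L = D - A. L is symmetric positive semidefinite, so every eigenvalue is real and nonnegative.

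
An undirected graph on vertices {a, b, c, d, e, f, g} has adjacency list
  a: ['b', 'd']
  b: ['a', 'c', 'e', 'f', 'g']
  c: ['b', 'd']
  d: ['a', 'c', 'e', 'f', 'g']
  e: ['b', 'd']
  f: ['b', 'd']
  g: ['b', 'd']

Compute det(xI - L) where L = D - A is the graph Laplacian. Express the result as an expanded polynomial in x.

Reading degrees in the order [a, b, c, d, e, f, g] gives [2, 5, 2, 5, 2, 2, 2]; set D = diag(2, 5, 2, 5, 2, 2, 2) and form L = D - A. L has integer entries, so p(x) = det(xI - L) has integer coefficients. Expanding the determinant yields x^7 - 20x^6 + 155x^5 - 600x^4 + 1240x^3 - 1312x^2 + 560x. The constant term is 0 because L is singular (the all-ones vector lies in its kernel).

x^7 - 20x^6 + 155x^5 - 600x^4 + 1240x^3 - 1312x^2 + 560x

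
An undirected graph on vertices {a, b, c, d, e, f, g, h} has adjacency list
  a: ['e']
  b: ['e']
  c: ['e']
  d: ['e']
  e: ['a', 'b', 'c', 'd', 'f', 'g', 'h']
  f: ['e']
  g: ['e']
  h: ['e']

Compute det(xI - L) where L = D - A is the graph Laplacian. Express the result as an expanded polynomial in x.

Each diagonal entry of L is the vertex degree and each off-diagonal entry is -1 where an edge is present, 0 otherwise; in the order [a, b, c, d, e, f, g, h] the diagonal is [1, 1, 1, 1, 7, 1, 1, 1]. L has integer entries, so p(x) = det(xI - L) has integer coefficients. Expanding the determinant yields x^8 - 14x^7 + 63x^6 - 140x^5 + 175x^4 - 126x^3 + 49x^2 - 8x. The constant term is 0 because L is singular (the all-ones vector lies in its kernel). By the matrix-tree theorem the graph has (1/8) * product of the nonzero eigenvalues = 1 spanning tree. The eigenvalues sum to 14, which equals trace(L) = 2|E|.

x^8 - 14x^7 + 63x^6 - 140x^5 + 175x^4 - 126x^3 + 49x^2 - 8x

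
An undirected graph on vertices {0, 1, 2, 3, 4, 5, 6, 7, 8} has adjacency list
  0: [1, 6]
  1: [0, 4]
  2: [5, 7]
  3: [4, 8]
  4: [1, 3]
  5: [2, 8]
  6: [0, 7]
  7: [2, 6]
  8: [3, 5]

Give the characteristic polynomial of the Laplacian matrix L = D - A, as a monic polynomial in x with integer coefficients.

x^9 - 18x^8 + 135x^7 - 546x^6 + 1287x^5 - 1782x^4 + 1386x^3 - 540x^2 + 81x

Each diagonal entry of L is the vertex degree and each off-diagonal entry is -1 where an edge is present, 0 otherwise; in the order [0, 1, 2, 3, 4, 5, 6, 7, 8] the diagonal is [2, 2, 2, 2, 2, 2, 2, 2, 2]. L has integer entries, so p(x) = det(xI - L) has integer coefficients. Expanding the determinant yields x^9 - 18x^8 + 135x^7 - 546x^6 + 1287x^5 - 1782x^4 + 1386x^3 - 540x^2 + 81x. The constant term is 0 because L is singular (the all-ones vector lies in its kernel). The eigenvalues sum to 18, which equals trace(L) = 2|E|.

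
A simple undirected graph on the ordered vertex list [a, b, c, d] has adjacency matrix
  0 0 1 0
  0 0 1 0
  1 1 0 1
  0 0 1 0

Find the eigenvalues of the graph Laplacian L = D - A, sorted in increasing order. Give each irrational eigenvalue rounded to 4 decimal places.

[0, 1, 1, 4]

Each diagonal entry of L is the vertex degree and each off-diagonal entry is -1 where an edge is present, 0 otherwise; in the order [a, b, c, d] the diagonal is [1, 1, 3, 1]. Since every row of L sums to 0, the all-ones vector is in the kernel and 0 is an eigenvalue.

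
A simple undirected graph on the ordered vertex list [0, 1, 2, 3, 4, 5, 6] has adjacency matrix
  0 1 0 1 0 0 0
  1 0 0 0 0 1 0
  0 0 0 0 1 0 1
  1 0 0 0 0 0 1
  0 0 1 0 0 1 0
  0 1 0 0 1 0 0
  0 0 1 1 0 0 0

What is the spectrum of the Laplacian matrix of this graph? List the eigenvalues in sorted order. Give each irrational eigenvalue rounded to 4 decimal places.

[0, 0.7530, 0.7530, 2.4450, 2.4450, 3.8019, 3.8019]

With the vertex order [0, 1, 2, 3, 4, 5, 6], the degrees are [2, 2, 2, 2, 2, 2, 2], giving D = diag(2, 2, 2, 2, 2, 2, 2) and L = D - A. L is symmetric positive semidefinite, so every eigenvalue is real and nonnegative. The single zero eigenvalue shows the graph is connected. The largest eigenvalue, 3.8019, is at most the vertex count 7.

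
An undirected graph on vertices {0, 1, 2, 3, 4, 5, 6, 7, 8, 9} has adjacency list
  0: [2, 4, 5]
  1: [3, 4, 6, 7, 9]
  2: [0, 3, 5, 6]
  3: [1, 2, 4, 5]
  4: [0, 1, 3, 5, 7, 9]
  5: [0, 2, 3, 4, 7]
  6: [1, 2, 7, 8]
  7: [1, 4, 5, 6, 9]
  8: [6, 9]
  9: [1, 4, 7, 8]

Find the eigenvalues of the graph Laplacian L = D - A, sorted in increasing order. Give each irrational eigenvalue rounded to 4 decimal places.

Reading degrees in the order [0, 1, 2, 3, 4, 5, 6, 7, 8, 9] gives [3, 5, 4, 4, 6, 5, 4, 5, 2, 4]; set D = diag(3, 5, 4, 4, 6, 5, 4, 5, 2, 4) and form L = D - A. L is symmetric positive semidefinite, so every eigenvalue is real and nonnegative. There is one zero in the spectrum, matching the 1 component.

[0, 1.3620, 2.6012, 3.3010, 3.8004, 5, 5.0613, 6.6795, 6.9201, 7.2745]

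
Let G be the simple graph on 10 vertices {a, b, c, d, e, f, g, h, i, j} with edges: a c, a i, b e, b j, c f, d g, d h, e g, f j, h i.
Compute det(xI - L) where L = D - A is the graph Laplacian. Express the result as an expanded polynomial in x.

Each diagonal entry of L is the vertex degree and each off-diagonal entry is -1 where an edge is present, 0 otherwise; in the order [a, b, c, d, e, f, g, h, i, j] the diagonal is [2, 2, 2, 2, 2, 2, 2, 2, 2, 2]. L has integer entries, so p(x) = det(xI - L) has integer coefficients. Expanding the determinant yields x^10 - 20x^9 + 170x^8 - 800x^7 + 2275x^6 - 4004x^5 + 4290x^4 - 2640x^3 + 825x^2 - 100x. Since p(0) = det(-L) = 0, x divides p(x). By the matrix-tree theorem the graph has (1/10) * product of the nonzero eigenvalues = 10 spanning trees. There is one zero in the spectrum, matching the 1 component.

x^10 - 20x^9 + 170x^8 - 800x^7 + 2275x^6 - 4004x^5 + 4290x^4 - 2640x^3 + 825x^2 - 100x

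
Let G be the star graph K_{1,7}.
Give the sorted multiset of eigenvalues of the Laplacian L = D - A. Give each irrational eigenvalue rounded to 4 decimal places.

[0, 1, 1, 1, 1, 1, 1, 8]

The graph has 8 vertices and degree multiset [7, 1, 1, 1, 1, 1, 1, 1]; D is the diagonal matrix of degrees and L = D - A. The multiplicity of 0 as a Laplacian eigenvalue equals the number of connected components. The single zero eigenvalue shows the graph is connected. The eigenvalues sum to 14, which equals trace(L) = 2|E|.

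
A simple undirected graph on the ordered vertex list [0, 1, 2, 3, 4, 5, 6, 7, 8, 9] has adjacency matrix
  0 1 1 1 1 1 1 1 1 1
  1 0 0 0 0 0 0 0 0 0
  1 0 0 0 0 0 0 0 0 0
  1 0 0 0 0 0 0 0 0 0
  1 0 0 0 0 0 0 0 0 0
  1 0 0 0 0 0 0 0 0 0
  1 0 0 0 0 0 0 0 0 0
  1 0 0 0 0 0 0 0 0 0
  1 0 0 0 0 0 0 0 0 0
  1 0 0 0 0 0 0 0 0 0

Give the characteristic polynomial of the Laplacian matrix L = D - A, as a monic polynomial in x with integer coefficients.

Reading degrees in the order [0, 1, 2, 3, 4, 5, 6, 7, 8, 9] gives [9, 1, 1, 1, 1, 1, 1, 1, 1, 1]; set D = diag(9, 1, 1, 1, 1, 1, 1, 1, 1, 1) and form L = D - A. L has integer entries, so p(x) = det(xI - L) has integer coefficients. Expanding the determinant yields x^10 - 18x^9 + 108x^8 - 336x^7 + 630x^6 - 756x^5 + 588x^4 - 288x^3 + 81x^2 - 10x. The constant term is 0 because L is singular (the all-ones vector lies in its kernel). The eigenvalues sum to 18, which equals trace(L) = 2|E|.

x^10 - 18x^9 + 108x^8 - 336x^7 + 630x^6 - 756x^5 + 588x^4 - 288x^3 + 81x^2 - 10x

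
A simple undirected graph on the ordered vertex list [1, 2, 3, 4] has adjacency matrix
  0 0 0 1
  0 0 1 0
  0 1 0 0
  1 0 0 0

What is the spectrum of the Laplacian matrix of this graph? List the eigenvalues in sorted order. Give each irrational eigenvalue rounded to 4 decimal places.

Reading degrees in the order [1, 2, 3, 4] gives [1, 1, 1, 1]; set D = diag(1, 1, 1, 1) and form L = D - A. The multiplicity of 0 as a Laplacian eigenvalue equals the number of connected components. The 2 zero eigenvalues correspond to the 2 connected components. The largest eigenvalue, 2, is at most the vertex count 4.

[0, 0, 2, 2]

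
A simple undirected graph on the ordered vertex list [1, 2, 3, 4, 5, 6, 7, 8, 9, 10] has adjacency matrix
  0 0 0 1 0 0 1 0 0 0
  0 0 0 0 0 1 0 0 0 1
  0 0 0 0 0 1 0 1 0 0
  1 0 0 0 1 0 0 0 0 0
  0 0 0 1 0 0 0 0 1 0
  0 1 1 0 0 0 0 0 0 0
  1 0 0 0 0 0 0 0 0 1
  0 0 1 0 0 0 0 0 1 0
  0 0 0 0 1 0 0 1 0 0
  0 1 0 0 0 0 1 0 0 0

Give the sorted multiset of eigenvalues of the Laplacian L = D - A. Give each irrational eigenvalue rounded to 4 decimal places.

Each diagonal entry of L is the vertex degree and each off-diagonal entry is -1 where an edge is present, 0 otherwise; in the order [1, 2, 3, 4, 5, 6, 7, 8, 9, 10] the diagonal is [2, 2, 2, 2, 2, 2, 2, 2, 2, 2]. Diagonalising L (or applying a numerical eigensolver to the 10x10 matrix) gives the spectrum above. The single zero eigenvalue shows the graph is connected. The eigenvalues sum to 20, which equals trace(L) = 2|E|.

[0, 0.3820, 0.3820, 1.3820, 1.3820, 2.6180, 2.6180, 3.6180, 3.6180, 4]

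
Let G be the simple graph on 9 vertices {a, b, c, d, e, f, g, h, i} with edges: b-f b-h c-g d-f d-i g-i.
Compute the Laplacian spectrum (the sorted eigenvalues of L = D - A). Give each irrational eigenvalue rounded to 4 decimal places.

[0, 0, 0, 0.1981, 0.7530, 1.5550, 2.4450, 3.2470, 3.8019]

Reading degrees in the order [a, b, c, d, e, f, g, h, i] gives [0, 2, 1, 2, 0, 2, 2, 1, 2]; set D = diag(0, 2, 1, 2, 0, 2, 2, 1, 2) and form L = D - A. Diagonalising L (or applying a numerical eigensolver to the 9x9 matrix) gives the spectrum above. The 3 zero eigenvalues correspond to the 3 connected components. The eigenvalues sum to 12, which equals trace(L) = 2|E|.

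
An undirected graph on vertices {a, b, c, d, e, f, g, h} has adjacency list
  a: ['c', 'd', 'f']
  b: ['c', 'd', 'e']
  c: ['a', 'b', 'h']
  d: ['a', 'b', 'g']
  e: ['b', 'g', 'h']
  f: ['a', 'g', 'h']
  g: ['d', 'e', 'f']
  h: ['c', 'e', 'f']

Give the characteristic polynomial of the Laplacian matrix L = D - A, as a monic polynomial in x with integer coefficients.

With the vertex order [a, b, c, d, e, f, g, h], the degrees are [3, 3, 3, 3, 3, 3, 3, 3], giving D = diag(3, 3, 3, 3, 3, 3, 3, 3) and L = D - A. Computing det(xI - L) by cofactor expansion (or equivalently via sum-over-permutations) gives x^8 - 24x^7 + 240x^6 - 1296x^5 + 4080x^4 - 7488x^3 + 7424x^2 - 3072x. The coefficient of x^7 equals -trace(L) = -24, matching the sum of degrees. There is one zero in the spectrum, matching the 1 component. By the matrix-tree theorem the graph has (1/8) * product of the nonzero eigenvalues = 384 spanning trees.

x^8 - 24x^7 + 240x^6 - 1296x^5 + 4080x^4 - 7488x^3 + 7424x^2 - 3072x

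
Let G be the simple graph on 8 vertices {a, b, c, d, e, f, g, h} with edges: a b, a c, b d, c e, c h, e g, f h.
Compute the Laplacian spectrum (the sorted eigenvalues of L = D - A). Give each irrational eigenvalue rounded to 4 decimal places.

[0, 0.2434, 0.3820, 1.1798, 2, 2.6180, 3.1386, 4.4383]

Reading degrees in the order [a, b, c, d, e, f, g, h] gives [2, 2, 3, 1, 2, 1, 1, 2]; set D = diag(2, 2, 3, 1, 2, 1, 1, 2) and form L = D - A. Diagonalising L (or applying a numerical eigensolver to the 8x8 matrix) gives the spectrum above. The single zero eigenvalue shows the graph is connected. The largest eigenvalue, 4.4383, is at most the vertex count 8. There is one zero in the spectrum, matching the 1 component.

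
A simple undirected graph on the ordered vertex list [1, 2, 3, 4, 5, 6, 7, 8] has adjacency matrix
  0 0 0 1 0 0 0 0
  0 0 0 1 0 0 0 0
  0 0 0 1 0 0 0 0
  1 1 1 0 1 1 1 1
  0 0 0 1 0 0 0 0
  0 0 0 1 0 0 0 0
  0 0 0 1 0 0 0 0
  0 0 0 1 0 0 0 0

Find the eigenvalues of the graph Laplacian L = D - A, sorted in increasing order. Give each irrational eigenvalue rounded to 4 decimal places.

Each diagonal entry of L is the vertex degree and each off-diagonal entry is -1 where an edge is present, 0 otherwise; in the order [1, 2, 3, 4, 5, 6, 7, 8] the diagonal is [1, 1, 1, 7, 1, 1, 1, 1]. Since every row of L sums to 0, the all-ones vector is in the kernel and 0 is an eigenvalue. There is one zero in the spectrum, matching the 1 component. The largest eigenvalue, 8, is at most the vertex count 8.

[0, 1, 1, 1, 1, 1, 1, 8]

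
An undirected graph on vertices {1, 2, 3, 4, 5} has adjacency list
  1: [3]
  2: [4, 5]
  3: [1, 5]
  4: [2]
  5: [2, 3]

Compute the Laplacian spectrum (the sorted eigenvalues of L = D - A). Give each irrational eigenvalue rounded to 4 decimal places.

[0, 0.3820, 1.3820, 2.6180, 3.6180]

With the vertex order [1, 2, 3, 4, 5], the degrees are [1, 2, 2, 1, 2], giving D = diag(1, 2, 2, 1, 2) and L = D - A. Since every row of L sums to 0, the all-ones vector is in the kernel and 0 is an eigenvalue. The eigenvalues sum to 8, which equals trace(L) = 2|E|.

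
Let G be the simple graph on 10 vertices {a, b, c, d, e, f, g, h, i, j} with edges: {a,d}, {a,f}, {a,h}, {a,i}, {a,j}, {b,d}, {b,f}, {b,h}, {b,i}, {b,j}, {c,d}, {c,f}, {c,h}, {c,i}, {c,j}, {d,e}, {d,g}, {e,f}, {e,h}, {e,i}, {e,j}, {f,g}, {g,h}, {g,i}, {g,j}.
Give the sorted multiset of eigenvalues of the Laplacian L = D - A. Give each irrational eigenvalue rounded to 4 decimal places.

Each diagonal entry of L is the vertex degree and each off-diagonal entry is -1 where an edge is present, 0 otherwise; in the order [a, b, c, d, e, f, g, h, i, j] the diagonal is [5, 5, 5, 5, 5, 5, 5, 5, 5, 5]. The multiplicity of 0 as a Laplacian eigenvalue equals the number of connected components. By the matrix-tree theorem the graph has (1/10) * product of the nonzero eigenvalues = 390625 spanning trees. The largest eigenvalue, 10, is at most the vertex count 10.

[0, 5, 5, 5, 5, 5, 5, 5, 5, 10]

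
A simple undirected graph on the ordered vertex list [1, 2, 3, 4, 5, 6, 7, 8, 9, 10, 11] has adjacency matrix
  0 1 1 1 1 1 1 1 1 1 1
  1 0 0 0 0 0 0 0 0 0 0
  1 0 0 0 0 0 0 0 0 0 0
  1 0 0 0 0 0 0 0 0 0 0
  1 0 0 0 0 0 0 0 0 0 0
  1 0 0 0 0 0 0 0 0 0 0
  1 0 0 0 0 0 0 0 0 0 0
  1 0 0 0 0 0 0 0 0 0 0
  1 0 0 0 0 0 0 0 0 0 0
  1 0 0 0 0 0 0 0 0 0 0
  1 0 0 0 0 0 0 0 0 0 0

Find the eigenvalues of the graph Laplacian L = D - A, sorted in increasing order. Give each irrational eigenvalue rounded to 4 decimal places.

[0, 1, 1, 1, 1, 1, 1, 1, 1, 1, 11]

Each diagonal entry of L is the vertex degree and each off-diagonal entry is -1 where an edge is present, 0 otherwise; in the order [1, 2, 3, 4, 5, 6, 7, 8, 9, 10, 11] the diagonal is [10, 1, 1, 1, 1, 1, 1, 1, 1, 1, 1]. Diagonalising L (or applying a numerical eigensolver to the 11x11 matrix) gives the spectrum above. There is one zero in the spectrum, matching the 1 component.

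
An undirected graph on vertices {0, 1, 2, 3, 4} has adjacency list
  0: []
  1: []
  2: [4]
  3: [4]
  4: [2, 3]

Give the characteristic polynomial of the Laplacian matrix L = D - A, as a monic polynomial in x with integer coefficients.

x^5 - 4x^4 + 3x^3

Each diagonal entry of L is the vertex degree and each off-diagonal entry is -1 where an edge is present, 0 otherwise; in the order [0, 1, 2, 3, 4] the diagonal is [0, 0, 1, 1, 2]. The eigenvalues of L are [0, 0, 0, 1, 3]; the characteristic polynomial is the product of (x - lambda_i), which multiplies out to x^5 - 4x^4 + 3x^3. The coefficient of x^4 equals -trace(L) = -4, matching the sum of degrees. The eigenvalues sum to 4, which equals trace(L) = 2|E|. There are 3 zeros in the spectrum, matching the 3 components.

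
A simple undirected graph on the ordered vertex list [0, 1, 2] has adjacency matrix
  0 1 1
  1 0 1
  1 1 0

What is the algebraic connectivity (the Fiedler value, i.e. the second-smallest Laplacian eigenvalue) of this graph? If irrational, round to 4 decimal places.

Reading degrees in the order [0, 1, 2] gives [2, 2, 2]; set D = diag(2, 2, 2) and form L = D - A. Computing the eigenvalues of L and sorting gives [0, 3, 3]. The Fiedler value lambda_2 = 3 is strictly positive, so the graph is connected.

3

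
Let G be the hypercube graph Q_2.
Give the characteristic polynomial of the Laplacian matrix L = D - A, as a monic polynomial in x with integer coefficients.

x^4 - 8x^3 + 20x^2 - 16x

The graph has 4 vertices and degree multiset [2, 2, 2, 2]; D is the diagonal matrix of degrees and L = D - A. L has integer entries, so p(x) = det(xI - L) has integer coefficients. Expanding the determinant yields x^4 - 8x^3 + 20x^2 - 16x. The coefficient of x^3 equals -trace(L) = -8, matching the sum of degrees. The largest eigenvalue, 4, is at most the vertex count 4. There is one zero in the spectrum, matching the 1 component.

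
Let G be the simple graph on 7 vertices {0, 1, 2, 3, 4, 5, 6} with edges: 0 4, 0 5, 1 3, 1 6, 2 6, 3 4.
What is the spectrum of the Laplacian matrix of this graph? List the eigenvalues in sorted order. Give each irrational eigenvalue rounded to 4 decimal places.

[0, 0.1981, 0.7530, 1.5550, 2.4450, 3.2470, 3.8019]

With the vertex order [0, 1, 2, 3, 4, 5, 6], the degrees are [2, 2, 1, 2, 2, 1, 2], giving D = diag(2, 2, 1, 2, 2, 1, 2) and L = D - A. L is symmetric positive semidefinite, so every eigenvalue is real and nonnegative. The largest eigenvalue, 3.8019, is at most the vertex count 7.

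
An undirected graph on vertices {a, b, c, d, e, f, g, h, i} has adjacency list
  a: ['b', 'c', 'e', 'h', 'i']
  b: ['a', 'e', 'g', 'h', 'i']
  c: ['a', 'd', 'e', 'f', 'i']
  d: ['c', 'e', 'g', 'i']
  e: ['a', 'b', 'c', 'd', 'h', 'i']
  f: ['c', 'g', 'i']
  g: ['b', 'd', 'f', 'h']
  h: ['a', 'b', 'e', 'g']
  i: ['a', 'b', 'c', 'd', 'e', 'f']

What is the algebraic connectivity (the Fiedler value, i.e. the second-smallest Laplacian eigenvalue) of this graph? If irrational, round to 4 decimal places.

Each diagonal entry of L is the vertex degree and each off-diagonal entry is -1 where an edge is present, 0 otherwise; in the order [a, b, c, d, e, f, g, h, i] the diagonal is [5, 5, 5, 4, 6, 3, 4, 4, 6]. The smallest Laplacian eigenvalue is always 0. The next one, lambda_2 = 2.5207, measures how hard the graph is to disconnect: larger values mean better connectivity. There is one zero in the spectrum, matching the 1 component.

2.5207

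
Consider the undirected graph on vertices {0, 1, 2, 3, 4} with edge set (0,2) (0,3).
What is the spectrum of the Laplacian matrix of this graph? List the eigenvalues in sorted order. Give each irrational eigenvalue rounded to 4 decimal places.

With the vertex order [0, 1, 2, 3, 4], the degrees are [2, 0, 1, 1, 0], giving D = diag(2, 0, 1, 1, 0) and L = D - A. Since every row of L sums to 0, the all-ones vector is in the kernel and 0 is an eigenvalue. The 3 zero eigenvalues correspond to the 3 connected components. There are 3 zeros in the spectrum, matching the 3 components.

[0, 0, 0, 1, 3]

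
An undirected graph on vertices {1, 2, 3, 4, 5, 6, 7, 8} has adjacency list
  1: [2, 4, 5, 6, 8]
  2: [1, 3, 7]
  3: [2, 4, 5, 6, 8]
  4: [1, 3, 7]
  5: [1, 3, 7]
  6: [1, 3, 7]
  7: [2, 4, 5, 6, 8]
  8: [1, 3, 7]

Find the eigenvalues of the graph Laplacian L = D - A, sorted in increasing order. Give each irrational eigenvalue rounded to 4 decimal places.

Each diagonal entry of L is the vertex degree and each off-diagonal entry is -1 where an edge is present, 0 otherwise; in the order [1, 2, 3, 4, 5, 6, 7, 8] the diagonal is [5, 3, 5, 3, 3, 3, 5, 3]. L is symmetric positive semidefinite, so every eigenvalue is real and nonnegative. The single zero eigenvalue shows the graph is connected. The eigenvalues sum to 30, which equals trace(L) = 2|E|.

[0, 3, 3, 3, 3, 5, 5, 8]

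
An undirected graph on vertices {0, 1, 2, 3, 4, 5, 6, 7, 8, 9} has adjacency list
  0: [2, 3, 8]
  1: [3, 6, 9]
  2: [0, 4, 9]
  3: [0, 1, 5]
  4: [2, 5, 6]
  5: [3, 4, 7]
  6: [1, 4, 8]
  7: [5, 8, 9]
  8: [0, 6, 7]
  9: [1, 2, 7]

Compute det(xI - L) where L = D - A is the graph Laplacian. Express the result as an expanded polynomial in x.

Reading degrees in the order [0, 1, 2, 3, 4, 5, 6, 7, 8, 9] gives [3, 3, 3, 3, 3, 3, 3, 3, 3, 3]; set D = diag(3, 3, 3, 3, 3, 3, 3, 3, 3, 3) and form L = D - A. Computing det(xI - L) by cofactor expansion (or equivalently via sum-over-permutations) gives x^10 - 30x^9 + 390x^8 - 2880x^7 + 13305x^6 - 39882x^5 + 77640x^4 - 94800x^3 + 66000x^2 - 20000x. The coefficient of x^9 equals -trace(L) = -30, matching the sum of degrees. The largest eigenvalue, 5, is at most the vertex count 10.

x^10 - 30x^9 + 390x^8 - 2880x^7 + 13305x^6 - 39882x^5 + 77640x^4 - 94800x^3 + 66000x^2 - 20000x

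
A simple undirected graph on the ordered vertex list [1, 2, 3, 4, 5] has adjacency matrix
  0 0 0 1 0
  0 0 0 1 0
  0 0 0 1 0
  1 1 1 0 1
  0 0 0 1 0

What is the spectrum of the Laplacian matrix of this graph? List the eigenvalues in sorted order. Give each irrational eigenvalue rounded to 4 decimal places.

[0, 1, 1, 1, 5]

With the vertex order [1, 2, 3, 4, 5], the degrees are [1, 1, 1, 4, 1], giving D = diag(1, 1, 1, 4, 1) and L = D - A. Since every row of L sums to 0, the all-ones vector is in the kernel and 0 is an eigenvalue. The single zero eigenvalue shows the graph is connected.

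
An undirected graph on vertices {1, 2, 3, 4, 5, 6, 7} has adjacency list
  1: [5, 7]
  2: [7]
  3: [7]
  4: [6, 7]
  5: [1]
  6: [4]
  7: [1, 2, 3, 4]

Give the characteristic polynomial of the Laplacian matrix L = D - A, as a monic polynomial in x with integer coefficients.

With the vertex order [1, 2, 3, 4, 5, 6, 7], the degrees are [2, 1, 1, 2, 1, 1, 4], giving D = diag(2, 1, 1, 2, 1, 1, 4) and L = D - A. L has integer entries, so p(x) = det(xI - L) has integer coefficients. Expanding the determinant yields x^7 - 12x^6 + 52x^5 - 104x^4 + 100x^3 - 44x^2 + 7x. Since p(0) = det(-L) = 0, x divides p(x). The largest eigenvalue, 5.1642, is at most the vertex count 7. The eigenvalues sum to 12, which equals trace(L) = 2|E|.

x^7 - 12x^6 + 52x^5 - 104x^4 + 100x^3 - 44x^2 + 7x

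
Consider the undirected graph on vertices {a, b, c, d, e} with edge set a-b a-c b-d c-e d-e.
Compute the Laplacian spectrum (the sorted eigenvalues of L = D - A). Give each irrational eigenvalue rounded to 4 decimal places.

[0, 1.3820, 1.3820, 3.6180, 3.6180]

Reading degrees in the order [a, b, c, d, e] gives [2, 2, 2, 2, 2]; set D = diag(2, 2, 2, 2, 2) and form L = D - A. L is symmetric positive semidefinite, so every eigenvalue is real and nonnegative. The single zero eigenvalue shows the graph is connected.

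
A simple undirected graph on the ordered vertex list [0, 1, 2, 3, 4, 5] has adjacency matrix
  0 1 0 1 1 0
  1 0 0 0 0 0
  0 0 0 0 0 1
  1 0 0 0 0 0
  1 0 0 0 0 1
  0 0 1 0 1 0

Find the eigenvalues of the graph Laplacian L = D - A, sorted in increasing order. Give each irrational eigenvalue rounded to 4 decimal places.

Each diagonal entry of L is the vertex degree and each off-diagonal entry is -1 where an edge is present, 0 otherwise; in the order [0, 1, 2, 3, 4, 5] the diagonal is [3, 1, 1, 1, 2, 2]. Diagonalising L (or applying a numerical eigensolver to the 6x6 matrix) gives the spectrum above. The single zero eigenvalue shows the graph is connected. The largest eigenvalue, 4.2143, is at most the vertex count 6.

[0, 0.3249, 1, 1.4608, 3, 4.2143]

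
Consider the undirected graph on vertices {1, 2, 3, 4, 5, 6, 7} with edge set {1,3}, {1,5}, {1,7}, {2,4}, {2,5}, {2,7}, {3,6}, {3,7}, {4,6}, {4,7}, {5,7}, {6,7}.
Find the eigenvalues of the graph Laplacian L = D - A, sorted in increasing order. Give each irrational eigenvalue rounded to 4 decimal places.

Reading degrees in the order [1, 2, 3, 4, 5, 6, 7] gives [3, 3, 3, 3, 3, 3, 6]; set D = diag(3, 3, 3, 3, 3, 3, 6) and form L = D - A. Diagonalising L (or applying a numerical eigensolver to the 7x7 matrix) gives the spectrum above. By the matrix-tree theorem the graph has (1/7) * product of the nonzero eigenvalues = 320 spanning trees. The largest eigenvalue, 7, is at most the vertex count 7.

[0, 2, 2, 4, 4, 5, 7]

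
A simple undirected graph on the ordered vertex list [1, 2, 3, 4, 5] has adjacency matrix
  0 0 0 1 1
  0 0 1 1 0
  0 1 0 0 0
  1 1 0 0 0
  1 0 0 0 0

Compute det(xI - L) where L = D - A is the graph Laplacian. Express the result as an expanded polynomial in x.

x^5 - 8x^4 + 21x^3 - 20x^2 + 5x

Reading degrees in the order [1, 2, 3, 4, 5] gives [2, 2, 1, 2, 1]; set D = diag(2, 2, 1, 2, 1) and form L = D - A. Computing det(xI - L) by cofactor expansion (or equivalently via sum-over-permutations) gives x^5 - 8x^4 + 21x^3 - 20x^2 + 5x. The coefficient of x^4 equals -trace(L) = -8, matching the sum of degrees. By the matrix-tree theorem the graph has (1/5) * product of the nonzero eigenvalues = 1 spanning tree. The eigenvalues sum to 8, which equals trace(L) = 2|E|.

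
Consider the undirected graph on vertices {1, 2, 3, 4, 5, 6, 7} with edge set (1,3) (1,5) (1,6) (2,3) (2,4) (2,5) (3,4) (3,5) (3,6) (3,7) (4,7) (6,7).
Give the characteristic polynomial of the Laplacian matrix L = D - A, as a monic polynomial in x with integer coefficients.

x^7 - 24x^6 + 231x^5 - 1140x^4 + 3036x^3 - 4128x^2 + 2240x

With the vertex order [1, 2, 3, 4, 5, 6, 7], the degrees are [3, 3, 6, 3, 3, 3, 3], giving D = diag(3, 3, 6, 3, 3, 3, 3) and L = D - A. The eigenvalues of L are [0, 2, 2, 4, 4, 5, 7]; the characteristic polynomial is the product of (x - lambda_i), which multiplies out to x^7 - 24x^6 + 231x^5 - 1140x^4 + 3036x^3 - 4128x^2 + 2240x. Since p(0) = det(-L) = 0, x divides p(x).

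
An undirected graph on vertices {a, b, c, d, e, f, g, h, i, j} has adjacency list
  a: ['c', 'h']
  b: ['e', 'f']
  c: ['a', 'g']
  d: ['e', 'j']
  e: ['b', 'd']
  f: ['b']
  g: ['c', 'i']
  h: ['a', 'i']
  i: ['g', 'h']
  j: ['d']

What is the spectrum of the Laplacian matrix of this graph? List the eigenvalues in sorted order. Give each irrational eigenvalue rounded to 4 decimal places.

[0, 0, 0.3820, 1.3820, 1.3820, 1.3820, 2.6180, 3.6180, 3.6180, 3.6180]

Reading degrees in the order [a, b, c, d, e, f, g, h, i, j] gives [2, 2, 2, 2, 2, 1, 2, 2, 2, 1]; set D = diag(2, 2, 2, 2, 2, 1, 2, 2, 2, 1) and form L = D - A. L is symmetric positive semidefinite, so every eigenvalue is real and nonnegative. The 2 zero eigenvalues correspond to the 2 connected components.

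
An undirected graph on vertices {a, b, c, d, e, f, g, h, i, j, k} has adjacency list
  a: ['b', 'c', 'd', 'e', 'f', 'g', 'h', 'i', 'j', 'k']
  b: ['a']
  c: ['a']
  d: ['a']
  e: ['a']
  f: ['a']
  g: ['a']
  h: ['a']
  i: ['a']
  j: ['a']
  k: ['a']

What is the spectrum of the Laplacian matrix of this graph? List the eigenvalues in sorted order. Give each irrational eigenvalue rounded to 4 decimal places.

Reading degrees in the order [a, b, c, d, e, f, g, h, i, j, k] gives [10, 1, 1, 1, 1, 1, 1, 1, 1, 1, 1]; set D = diag(10, 1, 1, 1, 1, 1, 1, 1, 1, 1, 1) and form L = D - A. The multiplicity of 0 as a Laplacian eigenvalue equals the number of connected components. The eigenvalues sum to 20, which equals trace(L) = 2|E|.

[0, 1, 1, 1, 1, 1, 1, 1, 1, 1, 11]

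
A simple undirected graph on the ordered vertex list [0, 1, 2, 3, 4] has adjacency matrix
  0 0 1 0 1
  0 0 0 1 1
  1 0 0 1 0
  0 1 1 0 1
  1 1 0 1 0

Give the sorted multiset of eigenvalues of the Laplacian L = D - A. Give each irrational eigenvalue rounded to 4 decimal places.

[0, 1.3820, 2.3820, 3.6180, 4.6180]

With the vertex order [0, 1, 2, 3, 4], the degrees are [2, 2, 2, 3, 3], giving D = diag(2, 2, 2, 3, 3) and L = D - A. L is symmetric positive semidefinite, so every eigenvalue is real and nonnegative. The single zero eigenvalue shows the graph is connected. There is one zero in the spectrum, matching the 1 component. By the matrix-tree theorem the graph has (1/5) * product of the nonzero eigenvalues = 11 spanning trees.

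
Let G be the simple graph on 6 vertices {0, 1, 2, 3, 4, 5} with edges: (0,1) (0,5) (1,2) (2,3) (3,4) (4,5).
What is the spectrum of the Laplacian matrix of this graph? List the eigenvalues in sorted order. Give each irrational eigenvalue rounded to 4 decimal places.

With the vertex order [0, 1, 2, 3, 4, 5], the degrees are [2, 2, 2, 2, 2, 2], giving D = diag(2, 2, 2, 2, 2, 2) and L = D - A. Diagonalising L (or applying a numerical eigensolver to the 6x6 matrix) gives the spectrum above. The eigenvalues sum to 12, which equals trace(L) = 2|E|. By the matrix-tree theorem the graph has (1/6) * product of the nonzero eigenvalues = 6 spanning trees.

[0, 1, 1, 3, 3, 4]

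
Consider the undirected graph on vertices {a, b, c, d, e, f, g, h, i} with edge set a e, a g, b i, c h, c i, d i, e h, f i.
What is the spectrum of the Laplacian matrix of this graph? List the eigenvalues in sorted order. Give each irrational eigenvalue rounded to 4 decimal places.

[0, 0.1487, 0.7169, 1, 1, 1.6629, 2.7405, 3.6330, 5.0980]

With the vertex order [a, b, c, d, e, f, g, h, i], the degrees are [2, 1, 2, 1, 2, 1, 1, 2, 4], giving D = diag(2, 1, 2, 1, 2, 1, 1, 2, 4) and L = D - A. The multiplicity of 0 as a Laplacian eigenvalue equals the number of connected components. By the matrix-tree theorem the graph has (1/9) * product of the nonzero eigenvalues = 1 spanning tree.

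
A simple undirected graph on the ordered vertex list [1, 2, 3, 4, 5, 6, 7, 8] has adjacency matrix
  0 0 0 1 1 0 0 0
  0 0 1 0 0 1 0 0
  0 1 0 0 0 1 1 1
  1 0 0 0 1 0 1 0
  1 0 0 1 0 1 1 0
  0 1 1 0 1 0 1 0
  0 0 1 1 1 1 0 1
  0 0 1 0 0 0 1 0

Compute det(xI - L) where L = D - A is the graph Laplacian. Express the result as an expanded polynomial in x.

With the vertex order [1, 2, 3, 4, 5, 6, 7, 8], the degrees are [2, 2, 4, 3, 4, 4, 5, 2], giving D = diag(2, 2, 4, 3, 4, 4, 5, 2) and L = D - A. Computing det(xI - L) by cofactor expansion (or equivalently via sum-over-permutations) gives x^8 - 26x^7 + 278x^6 - 1574x^5 + 5052x^4 - 9084x^3 + 8337x^2 - 2952x. The coefficient of x^7 equals -trace(L) = -26, matching the sum of degrees. The eigenvalues sum to 26, which equals trace(L) = 2|E|.

x^8 - 26x^7 + 278x^6 - 1574x^5 + 5052x^4 - 9084x^3 + 8337x^2 - 2952x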